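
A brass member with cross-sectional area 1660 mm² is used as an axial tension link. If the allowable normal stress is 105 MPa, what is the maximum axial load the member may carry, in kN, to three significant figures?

P_max = σ_allow · A = 105 · 1660 = 174300 N = 174.3 kN.

174 kN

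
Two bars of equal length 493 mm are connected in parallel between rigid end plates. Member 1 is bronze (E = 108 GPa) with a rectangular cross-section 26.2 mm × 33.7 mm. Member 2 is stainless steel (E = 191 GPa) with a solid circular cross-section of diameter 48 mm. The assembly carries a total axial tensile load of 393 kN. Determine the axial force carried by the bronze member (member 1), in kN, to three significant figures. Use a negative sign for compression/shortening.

85.0 kN

A_1 = 882.9 mm².
A_2 = 1810 mm².
Equal strain + equilibrium ⇒ each member carries load in proportion to AE: A₁E₁ = 95360000 N, A₂E₂ = 345600000 N, ΣAE = 441000000 N.
F₁ = P·A₁E₁/ΣAE = 393000·95360000/441000000 = 84980 N.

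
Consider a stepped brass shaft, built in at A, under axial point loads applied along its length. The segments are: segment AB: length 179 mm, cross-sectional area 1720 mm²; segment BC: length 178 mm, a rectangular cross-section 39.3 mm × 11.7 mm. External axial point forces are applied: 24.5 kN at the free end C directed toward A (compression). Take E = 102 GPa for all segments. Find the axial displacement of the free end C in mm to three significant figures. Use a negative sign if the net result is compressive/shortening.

-0.118 mm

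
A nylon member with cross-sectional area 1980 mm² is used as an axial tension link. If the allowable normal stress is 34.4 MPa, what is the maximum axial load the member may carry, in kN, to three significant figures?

68.1 kN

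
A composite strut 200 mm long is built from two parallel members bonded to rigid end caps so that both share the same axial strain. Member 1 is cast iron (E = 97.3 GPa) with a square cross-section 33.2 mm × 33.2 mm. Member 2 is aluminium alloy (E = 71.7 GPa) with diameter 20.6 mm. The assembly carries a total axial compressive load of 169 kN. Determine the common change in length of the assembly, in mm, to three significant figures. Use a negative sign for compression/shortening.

-0.258 mm

A_1 = 1102 mm².
A_2 = 333.3 mm².
Equal strain + equilibrium ⇒ each member carries load in proportion to AE: A₁E₁ = 107200000 N, A₂E₂ = 23900000 N, ΣAE = 131100000 N.
δ = PL/ΣAE = -169000·200/131100000 = -0.2577 mm.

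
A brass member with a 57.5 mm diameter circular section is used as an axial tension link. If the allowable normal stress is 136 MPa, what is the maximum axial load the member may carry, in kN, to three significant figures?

A = 2597 mm².
P_max = σ_allow · A = 136 · 2597 = 353200 N = 353.2 kN.

353 kN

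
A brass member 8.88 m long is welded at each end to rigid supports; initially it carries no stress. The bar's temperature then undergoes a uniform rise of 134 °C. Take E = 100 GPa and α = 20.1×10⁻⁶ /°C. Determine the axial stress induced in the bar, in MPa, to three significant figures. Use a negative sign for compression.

-269 MPa

Free thermal expansion αLΔT = 20.1e-6 · 8880 · 134 = 23.92 mm.
The walls impose strain ε = −(23.92)/8880 = -2.6934e-03; σ = Eε = 100000 · -2.6934e-03 = -269.3 MPa.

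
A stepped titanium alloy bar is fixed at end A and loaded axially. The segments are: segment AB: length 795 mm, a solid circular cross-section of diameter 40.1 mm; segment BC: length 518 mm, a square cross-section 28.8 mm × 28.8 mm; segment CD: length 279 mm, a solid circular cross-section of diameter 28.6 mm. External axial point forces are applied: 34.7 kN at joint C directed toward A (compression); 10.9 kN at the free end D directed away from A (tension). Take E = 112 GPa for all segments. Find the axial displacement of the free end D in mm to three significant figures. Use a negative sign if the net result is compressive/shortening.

Internal axial forces (sectioning from the free end, tension +): N_CD = 10.9 kN, N_BC = -23.8 kN, N_AB = -23.8 kN.
A_AB = 1263 mm².
A_BC = 829.4 mm².
A_CD = 642.4 mm².
δ_AB = -23800·795/(1263·112000) = -0.1338 mm
δ_BC = -23800·518/(829.4·112000) = -0.1327 mm
δ_CD = 10900·279/(642.4·112000) = 0.04227 mm
δ = Σδ_i = -0.2242 mm.

-0.224 mm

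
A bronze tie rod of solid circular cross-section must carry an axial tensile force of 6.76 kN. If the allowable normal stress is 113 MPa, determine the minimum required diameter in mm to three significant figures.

Required area A ≥ P/σ_allow = 6760/113 = 59.82 mm².
For a solid circular section, d ≥ √(4A/π) = 8.727 mm.

8.73 mm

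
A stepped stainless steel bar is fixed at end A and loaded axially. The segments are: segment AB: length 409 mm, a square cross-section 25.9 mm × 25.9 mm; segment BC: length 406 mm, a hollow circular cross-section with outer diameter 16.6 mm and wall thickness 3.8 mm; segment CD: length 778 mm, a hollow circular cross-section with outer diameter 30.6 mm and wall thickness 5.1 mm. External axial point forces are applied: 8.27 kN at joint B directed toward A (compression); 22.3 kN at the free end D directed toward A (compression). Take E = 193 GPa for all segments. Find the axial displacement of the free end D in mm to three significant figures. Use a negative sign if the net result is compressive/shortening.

Internal axial forces (sectioning from the free end, tension +): N_CD = -22.3 kN, N_BC = -22.3 kN, N_AB = -30.57 kN.
A_AB = 670.8 mm².
A_BC = 152.8 mm².
A_CD = 408.6 mm².
δ_AB = -30570·409/(670.8·193000) = -0.09657 mm
δ_BC = -22300·406/(152.8·193000) = -0.307 mm
δ_CD = -22300·778/(408.6·193000) = -0.22 mm
δ = Σδ_i = -0.6236 mm.

-0.624 mm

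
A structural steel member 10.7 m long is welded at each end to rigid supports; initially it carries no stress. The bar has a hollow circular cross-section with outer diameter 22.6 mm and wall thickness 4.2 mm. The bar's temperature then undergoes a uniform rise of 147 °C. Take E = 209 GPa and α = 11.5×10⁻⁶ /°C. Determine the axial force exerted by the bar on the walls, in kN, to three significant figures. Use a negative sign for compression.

-85.8 kN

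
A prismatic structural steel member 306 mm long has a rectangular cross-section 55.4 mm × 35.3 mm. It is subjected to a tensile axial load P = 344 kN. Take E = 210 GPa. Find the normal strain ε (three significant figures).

8.38e-04

A = 1956 mm².
σ = N/A = 175.9 MPa; ε = σ/E = 175.9/210000 = 8.376e-04.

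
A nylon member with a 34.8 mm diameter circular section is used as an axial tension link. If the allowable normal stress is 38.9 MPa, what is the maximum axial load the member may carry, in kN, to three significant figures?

37.0 kN

A = 951.1 mm².
P_max = σ_allow · A = 38.9 · 951.1 = 37000 N = 37 kN.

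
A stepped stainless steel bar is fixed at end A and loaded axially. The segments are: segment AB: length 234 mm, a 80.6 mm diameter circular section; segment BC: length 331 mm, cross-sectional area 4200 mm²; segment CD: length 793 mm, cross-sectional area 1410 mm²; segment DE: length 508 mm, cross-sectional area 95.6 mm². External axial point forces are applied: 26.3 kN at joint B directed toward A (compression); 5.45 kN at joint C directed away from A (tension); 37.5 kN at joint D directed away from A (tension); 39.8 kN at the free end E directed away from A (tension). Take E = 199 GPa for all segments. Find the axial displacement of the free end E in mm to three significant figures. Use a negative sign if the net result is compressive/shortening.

1.33 mm

Internal axial forces (sectioning from the free end, tension +): N_DE = 39.8 kN, N_CD = 77.3 kN, N_BC = 82.75 kN, N_AB = 56.45 kN.
A_AB = 5102 mm².
δ_AB = 56450·234/(5102·199000) = 0.01301 mm
δ_BC = 82750·331/(4200·199000) = 0.03277 mm
δ_CD = 77300·793/(1410·199000) = 0.2185 mm
δ_DE = 39800·508/(95.6·199000) = 1.063 mm
δ = Σδ_i = 1.327 mm.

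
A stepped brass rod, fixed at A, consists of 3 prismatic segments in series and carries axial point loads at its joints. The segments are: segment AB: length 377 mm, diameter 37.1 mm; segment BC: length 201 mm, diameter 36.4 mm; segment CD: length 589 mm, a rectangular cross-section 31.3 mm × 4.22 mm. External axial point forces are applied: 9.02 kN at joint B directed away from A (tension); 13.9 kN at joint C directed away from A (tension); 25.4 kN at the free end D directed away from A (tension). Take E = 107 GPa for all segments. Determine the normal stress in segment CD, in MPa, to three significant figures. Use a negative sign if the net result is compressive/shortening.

192 MPa

Internal axial forces (sectioning from the free end, tension +): N_CD = 25.4 kN, N_BC = 39.3 kN, N_AB = 48.32 kN.
A_CD = 132.1 mm².
σ_CD = N_CD/A_CD = 25400/132.1 = 192.3 MPa.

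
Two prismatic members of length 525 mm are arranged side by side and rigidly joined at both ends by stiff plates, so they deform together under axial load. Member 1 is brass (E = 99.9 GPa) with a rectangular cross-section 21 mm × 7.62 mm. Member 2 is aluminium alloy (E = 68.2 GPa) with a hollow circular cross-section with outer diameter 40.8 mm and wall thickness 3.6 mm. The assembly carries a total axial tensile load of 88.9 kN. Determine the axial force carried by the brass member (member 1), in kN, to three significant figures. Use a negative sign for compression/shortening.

31.8 kN

A_1 = 160 mm².
A_2 = 420.7 mm².
Equal strain + equilibrium ⇒ each member carries load in proportion to AE: A₁E₁ = 15990000 N, A₂E₂ = 28690000 N, ΣAE = 44680000 N.
F₁ = P·A₁E₁/ΣAE = 88900·15990000/44680000 = 31810 N.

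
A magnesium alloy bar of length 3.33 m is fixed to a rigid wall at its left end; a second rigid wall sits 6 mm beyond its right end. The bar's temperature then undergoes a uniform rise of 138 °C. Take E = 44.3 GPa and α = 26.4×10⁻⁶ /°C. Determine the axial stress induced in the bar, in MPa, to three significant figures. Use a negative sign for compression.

-81.6 MPa

Free thermal expansion αLΔT = 26.4e-6 · 3330 · 138 = 12.13 mm.
The walls engage after the gap closes; constrained expansion = 12.13 − 6 = 6.132 mm.
The walls impose strain ε = −(6.132)/3330 = -1.8414e-03; σ = Eε = 44300 · -1.8414e-03 = -81.57 MPa.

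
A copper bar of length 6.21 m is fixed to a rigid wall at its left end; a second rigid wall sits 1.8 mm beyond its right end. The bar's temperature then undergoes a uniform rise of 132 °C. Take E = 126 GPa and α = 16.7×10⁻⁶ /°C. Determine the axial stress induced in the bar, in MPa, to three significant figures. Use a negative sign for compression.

-241 MPa

Free thermal expansion αLΔT = 16.7e-6 · 6210 · 132 = 13.69 mm.
The walls engage after the gap closes; constrained expansion = 13.69 − 1.8 = 11.89 mm.
The walls impose strain ε = −(11.89)/6210 = -1.9145e-03; σ = Eε = 126000 · -1.9145e-03 = -241.2 MPa.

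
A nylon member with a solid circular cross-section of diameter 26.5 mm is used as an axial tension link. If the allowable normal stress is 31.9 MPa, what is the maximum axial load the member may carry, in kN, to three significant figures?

A = 551.5 mm².
P_max = σ_allow · A = 31.9 · 551.5 = 17590 N = 17.59 kN.

17.6 kN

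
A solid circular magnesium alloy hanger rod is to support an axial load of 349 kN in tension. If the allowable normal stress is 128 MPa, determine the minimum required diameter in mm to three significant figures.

58.9 mm

Required area A ≥ P/σ_allow = 349000/128 = 2727 mm².
For a solid circular section, d ≥ √(4A/π) = 58.92 mm.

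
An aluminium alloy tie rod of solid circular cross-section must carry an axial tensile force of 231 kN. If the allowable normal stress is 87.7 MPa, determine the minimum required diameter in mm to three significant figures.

Required area A ≥ P/σ_allow = 231000/87.7 = 2634 mm².
For a solid circular section, d ≥ √(4A/π) = 57.91 mm.

57.9 mm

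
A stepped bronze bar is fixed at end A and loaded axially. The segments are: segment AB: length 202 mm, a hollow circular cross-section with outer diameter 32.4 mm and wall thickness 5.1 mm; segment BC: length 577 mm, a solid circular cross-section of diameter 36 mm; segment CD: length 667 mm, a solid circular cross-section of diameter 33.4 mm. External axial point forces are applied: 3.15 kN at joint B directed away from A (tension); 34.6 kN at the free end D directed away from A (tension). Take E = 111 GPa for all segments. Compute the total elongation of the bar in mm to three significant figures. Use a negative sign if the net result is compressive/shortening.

Internal axial forces (sectioning from the free end, tension +): N_CD = 34.6 kN, N_BC = 34.6 kN, N_AB = 37.75 kN.
A_AB = 437.4 mm².
A_BC = 1018 mm².
A_CD = 876.2 mm².
δ_AB = 37750·202/(437.4·111000) = 0.1571 mm
δ_BC = 34600·577/(1018·111000) = 0.1767 mm
δ_CD = 34600·667/(876.2·111000) = 0.2373 mm
δ = Σδ_i = 0.5711 mm.

0.571 mm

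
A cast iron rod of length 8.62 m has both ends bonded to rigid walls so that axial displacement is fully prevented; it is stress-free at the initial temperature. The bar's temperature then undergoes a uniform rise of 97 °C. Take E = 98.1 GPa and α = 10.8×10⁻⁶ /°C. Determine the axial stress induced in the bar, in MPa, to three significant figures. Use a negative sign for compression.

Free thermal expansion αLΔT = 10.8e-6 · 8620 · 97 = 9.03 mm.
The walls impose strain ε = −(9.03)/8620 = -1.0476e-03; σ = Eε = 98100 · -1.0476e-03 = -102.8 MPa.

-103 MPa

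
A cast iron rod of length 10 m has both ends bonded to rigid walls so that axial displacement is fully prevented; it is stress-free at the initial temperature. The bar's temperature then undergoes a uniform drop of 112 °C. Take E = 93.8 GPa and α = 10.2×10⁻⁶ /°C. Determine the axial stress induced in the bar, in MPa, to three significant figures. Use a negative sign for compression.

Free thermal expansion αLΔT = 10.2e-6 · 10000 · -112 = -11.42 mm.
The walls impose strain ε = −(-11.42)/10000 = 1.1424e-03; σ = Eε = 93800 · 1.1424e-03 = 107.2 MPa.

107 MPa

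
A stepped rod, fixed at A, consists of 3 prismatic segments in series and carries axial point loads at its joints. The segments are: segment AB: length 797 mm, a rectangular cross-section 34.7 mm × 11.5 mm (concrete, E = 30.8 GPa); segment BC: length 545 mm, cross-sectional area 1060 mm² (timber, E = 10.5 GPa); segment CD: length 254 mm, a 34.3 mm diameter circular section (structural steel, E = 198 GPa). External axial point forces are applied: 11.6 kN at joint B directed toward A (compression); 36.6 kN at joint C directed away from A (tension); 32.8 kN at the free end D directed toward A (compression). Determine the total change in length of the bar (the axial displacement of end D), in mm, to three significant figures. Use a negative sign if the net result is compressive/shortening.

-0.365 mm

Internal axial forces (sectioning from the free end, tension +): N_CD = -32.8 kN, N_BC = 3.8 kN, N_AB = -7.8 kN.
A_AB = 399.1 mm².
A_CD = 924 mm².
δ_AB = -7800·797/(399.1·30800) = -0.5058 mm
δ_BC = 3800·545/(1060·10500) = 0.1861 mm
δ_CD = -32800·254/(924·198000) = -0.04554 mm
δ = Σδ_i = -0.3653 mm.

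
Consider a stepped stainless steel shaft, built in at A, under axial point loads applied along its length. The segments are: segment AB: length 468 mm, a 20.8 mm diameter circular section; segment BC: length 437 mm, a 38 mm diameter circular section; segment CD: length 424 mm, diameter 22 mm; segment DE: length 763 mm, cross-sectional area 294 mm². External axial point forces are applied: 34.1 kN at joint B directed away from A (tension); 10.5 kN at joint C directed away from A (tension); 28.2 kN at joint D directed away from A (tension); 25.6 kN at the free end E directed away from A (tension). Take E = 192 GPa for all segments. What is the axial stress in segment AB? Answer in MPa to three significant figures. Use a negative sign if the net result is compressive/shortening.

290 MPa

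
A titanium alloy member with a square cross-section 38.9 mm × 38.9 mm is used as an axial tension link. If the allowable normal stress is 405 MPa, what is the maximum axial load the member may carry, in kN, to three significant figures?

613 kN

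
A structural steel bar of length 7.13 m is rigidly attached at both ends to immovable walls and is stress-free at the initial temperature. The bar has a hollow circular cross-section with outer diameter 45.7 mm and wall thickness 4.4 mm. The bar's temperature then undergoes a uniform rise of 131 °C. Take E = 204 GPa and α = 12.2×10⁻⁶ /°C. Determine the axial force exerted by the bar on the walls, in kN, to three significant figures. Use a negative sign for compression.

Free thermal expansion αLΔT = 12.2e-6 · 7130 · 131 = 11.4 mm.
The walls impose strain ε = −(11.4)/7130 = -1.5982e-03; σ = Eε = 204000 · -1.5982e-03 = -326 MPa.
Wall reaction R = σ·A = -326·570.9 = -186100 N = -186.1 kN.

-186 kN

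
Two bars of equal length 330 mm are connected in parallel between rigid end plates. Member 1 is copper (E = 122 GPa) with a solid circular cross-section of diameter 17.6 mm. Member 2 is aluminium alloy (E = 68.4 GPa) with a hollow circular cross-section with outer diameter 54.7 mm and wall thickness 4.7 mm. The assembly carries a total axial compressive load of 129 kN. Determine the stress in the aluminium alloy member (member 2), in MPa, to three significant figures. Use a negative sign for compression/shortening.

-110 MPa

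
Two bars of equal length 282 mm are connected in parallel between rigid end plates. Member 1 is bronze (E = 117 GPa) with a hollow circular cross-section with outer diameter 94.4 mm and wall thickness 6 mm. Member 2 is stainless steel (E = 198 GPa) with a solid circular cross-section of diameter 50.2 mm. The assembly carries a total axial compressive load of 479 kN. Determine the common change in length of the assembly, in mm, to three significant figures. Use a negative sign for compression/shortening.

-0.230 mm

A_1 = 1666 mm².
A_2 = 1979 mm².
Equal strain + equilibrium ⇒ each member carries load in proportion to AE: A₁E₁ = 195000000 N, A₂E₂ = 391900000 N, ΣAE = 586800000 N.
δ = PL/ΣAE = -479000·282/586800000 = -0.2302 mm.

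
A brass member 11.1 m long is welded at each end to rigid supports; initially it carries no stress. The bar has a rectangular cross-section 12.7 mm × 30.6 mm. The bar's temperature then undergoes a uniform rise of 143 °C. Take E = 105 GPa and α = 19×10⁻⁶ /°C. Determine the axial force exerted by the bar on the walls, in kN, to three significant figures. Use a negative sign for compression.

-111 kN

Free thermal expansion αLΔT = 19e-6 · 11100 · 143 = 30.16 mm.
The walls impose strain ε = −(30.16)/11100 = -2.7170e-03; σ = Eε = 105000 · -2.7170e-03 = -285.3 MPa.
Wall reaction R = σ·A = -285.3·388.6 = -110900 N = -110.9 kN.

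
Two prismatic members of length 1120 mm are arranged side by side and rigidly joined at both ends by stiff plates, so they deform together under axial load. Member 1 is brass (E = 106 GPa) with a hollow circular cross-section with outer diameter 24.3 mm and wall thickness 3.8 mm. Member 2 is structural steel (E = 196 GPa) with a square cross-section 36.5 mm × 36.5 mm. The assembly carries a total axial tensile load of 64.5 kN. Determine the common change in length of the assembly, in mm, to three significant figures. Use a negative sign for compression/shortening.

A_1 = 244.7 mm².
A_2 = 1332 mm².
Equal strain + equilibrium ⇒ each member carries load in proportion to AE: A₁E₁ = 25940000 N, A₂E₂ = 261100000 N, ΣAE = 287100000 N.
δ = PL/ΣAE = 64500·1120/287100000 = 0.2517 mm.

0.252 mm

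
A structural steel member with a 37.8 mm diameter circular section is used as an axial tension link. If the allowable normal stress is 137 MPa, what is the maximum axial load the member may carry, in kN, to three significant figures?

154 kN

A = 1122 mm².
P_max = σ_allow · A = 137 · 1122 = 153700 N = 153.7 kN.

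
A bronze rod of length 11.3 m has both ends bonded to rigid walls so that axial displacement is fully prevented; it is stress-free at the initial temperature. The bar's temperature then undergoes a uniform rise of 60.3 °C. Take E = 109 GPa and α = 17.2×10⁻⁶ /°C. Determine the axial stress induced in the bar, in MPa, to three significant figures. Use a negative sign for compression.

-113 MPa

Free thermal expansion αLΔT = 17.2e-6 · 11300 · 60.3 = 11.72 mm.
The walls impose strain ε = −(11.72)/11300 = -1.0372e-03; σ = Eε = 109000 · -1.0372e-03 = -113.1 MPa.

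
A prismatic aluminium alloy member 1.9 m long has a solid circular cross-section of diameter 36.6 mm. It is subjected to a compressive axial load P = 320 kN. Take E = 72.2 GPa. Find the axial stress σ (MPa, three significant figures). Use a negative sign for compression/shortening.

-304 MPa

A = 1052 mm².
σ = N/A = -320000/1052 = -304.2 MPa.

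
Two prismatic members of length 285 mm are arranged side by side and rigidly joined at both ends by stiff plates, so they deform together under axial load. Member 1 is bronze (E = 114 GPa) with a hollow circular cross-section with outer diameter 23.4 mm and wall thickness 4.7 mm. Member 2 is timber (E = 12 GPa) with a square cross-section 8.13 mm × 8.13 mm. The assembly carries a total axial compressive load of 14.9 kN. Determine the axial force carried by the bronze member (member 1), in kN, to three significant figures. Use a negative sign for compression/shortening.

-14.5 kN

A_1 = 276.1 mm².
A_2 = 66.1 mm².
Equal strain + equilibrium ⇒ each member carries load in proportion to AE: A₁E₁ = 31480000 N, A₂E₂ = 793200 N, ΣAE = 32270000 N.
F₁ = P·A₁E₁/ΣAE = -14900·31480000/32270000 = -14530 N.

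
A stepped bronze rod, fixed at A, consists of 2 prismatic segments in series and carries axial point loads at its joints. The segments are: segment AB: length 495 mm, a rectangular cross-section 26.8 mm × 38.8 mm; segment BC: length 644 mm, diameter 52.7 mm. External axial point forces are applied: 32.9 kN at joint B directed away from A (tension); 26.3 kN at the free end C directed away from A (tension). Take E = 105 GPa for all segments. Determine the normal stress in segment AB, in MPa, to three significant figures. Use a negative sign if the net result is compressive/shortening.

56.9 MPa

Internal axial forces (sectioning from the free end, tension +): N_BC = 26.3 kN, N_AB = 59.2 kN.
A_AB = 1040 mm².
σ_AB = N_AB/A_AB = 59200/1040 = 56.93 MPa.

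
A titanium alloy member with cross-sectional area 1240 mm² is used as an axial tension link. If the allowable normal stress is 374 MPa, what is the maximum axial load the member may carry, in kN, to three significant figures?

P_max = σ_allow · A = 374 · 1240 = 463800 N = 463.8 kN.

464 kN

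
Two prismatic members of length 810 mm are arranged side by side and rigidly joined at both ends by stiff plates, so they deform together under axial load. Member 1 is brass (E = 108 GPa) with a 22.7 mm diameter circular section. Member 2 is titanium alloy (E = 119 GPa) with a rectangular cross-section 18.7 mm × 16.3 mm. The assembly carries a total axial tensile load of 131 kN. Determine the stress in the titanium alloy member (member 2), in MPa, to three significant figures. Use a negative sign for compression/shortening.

195 MPa

A_1 = 404.7 mm².
A_2 = 304.8 mm².
Equal strain + equilibrium ⇒ each member carries load in proportion to AE: A₁E₁ = 43710000 N, A₂E₂ = 36270000 N, ΣAE = 79980000 N.
σ₂ = P·E₂/ΣAE = 131000·119000/79980000 = 194.9 MPa.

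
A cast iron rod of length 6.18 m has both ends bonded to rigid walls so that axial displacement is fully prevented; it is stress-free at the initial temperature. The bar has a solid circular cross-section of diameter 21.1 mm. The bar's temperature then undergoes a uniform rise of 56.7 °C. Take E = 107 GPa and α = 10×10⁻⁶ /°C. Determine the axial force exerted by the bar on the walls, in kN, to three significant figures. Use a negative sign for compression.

Free thermal expansion αLΔT = 10e-6 · 6180 · 56.7 = 3.504 mm.
The walls impose strain ε = −(3.504)/6180 = -5.6700e-04; σ = Eε = 107000 · -5.6700e-04 = -60.67 MPa.
Wall reaction R = σ·A = -60.67·349.7 = -21210 N = -21.21 kN.

-21.2 kN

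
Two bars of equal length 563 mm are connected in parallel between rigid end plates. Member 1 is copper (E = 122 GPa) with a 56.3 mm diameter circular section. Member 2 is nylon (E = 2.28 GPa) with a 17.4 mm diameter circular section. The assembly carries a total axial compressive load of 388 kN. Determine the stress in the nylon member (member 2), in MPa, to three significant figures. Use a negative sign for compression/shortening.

A_1 = 2489 mm².
A_2 = 237.8 mm².
Equal strain + equilibrium ⇒ each member carries load in proportion to AE: A₁E₁ = 303700000 N, A₂E₂ = 542200 N, ΣAE = 304300000 N.
σ₂ = P·E₂/ΣAE = -388000·2280/304300000 = -2.908 MPa.

-2.91 MPa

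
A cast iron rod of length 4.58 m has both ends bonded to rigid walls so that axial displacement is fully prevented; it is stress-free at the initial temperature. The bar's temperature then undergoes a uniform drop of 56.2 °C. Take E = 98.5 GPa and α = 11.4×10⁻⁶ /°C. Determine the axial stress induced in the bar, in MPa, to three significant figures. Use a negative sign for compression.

63.1 MPa

Free thermal expansion αLΔT = 11.4e-6 · 4580 · -56.2 = -2.934 mm.
The walls impose strain ε = −(-2.934)/4580 = 6.4068e-04; σ = Eε = 98500 · 6.4068e-04 = 63.11 MPa.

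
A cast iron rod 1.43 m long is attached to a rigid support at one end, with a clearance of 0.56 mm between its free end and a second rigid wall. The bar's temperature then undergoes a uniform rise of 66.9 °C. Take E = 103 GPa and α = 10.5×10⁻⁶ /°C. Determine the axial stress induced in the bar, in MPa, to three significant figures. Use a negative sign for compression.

-32.0 MPa

Free thermal expansion αLΔT = 10.5e-6 · 1430 · 66.9 = 1.005 mm.
The walls engage after the gap closes; constrained expansion = 1.005 − 0.56 = 0.4445 mm.
The walls impose strain ε = −(0.4445)/1430 = -3.1084e-04; σ = Eε = 103000 · -3.1084e-04 = -32.02 MPa.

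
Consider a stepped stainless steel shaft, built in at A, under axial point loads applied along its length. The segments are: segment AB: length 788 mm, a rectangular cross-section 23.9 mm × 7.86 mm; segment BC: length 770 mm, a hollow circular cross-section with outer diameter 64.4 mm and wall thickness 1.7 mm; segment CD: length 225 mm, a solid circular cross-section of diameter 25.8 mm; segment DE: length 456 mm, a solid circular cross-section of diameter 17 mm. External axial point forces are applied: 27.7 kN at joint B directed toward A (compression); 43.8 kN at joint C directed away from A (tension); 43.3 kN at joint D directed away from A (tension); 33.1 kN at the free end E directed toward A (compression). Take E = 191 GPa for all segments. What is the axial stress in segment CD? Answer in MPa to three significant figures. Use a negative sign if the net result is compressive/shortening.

19.5 MPa

Internal axial forces (sectioning from the free end, tension +): N_DE = -33.1 kN, N_CD = 10.2 kN, N_BC = 54 kN, N_AB = 26.3 kN.
A_CD = 522.8 mm².
σ_CD = N_CD/A_CD = 10200/522.8 = 19.51 MPa.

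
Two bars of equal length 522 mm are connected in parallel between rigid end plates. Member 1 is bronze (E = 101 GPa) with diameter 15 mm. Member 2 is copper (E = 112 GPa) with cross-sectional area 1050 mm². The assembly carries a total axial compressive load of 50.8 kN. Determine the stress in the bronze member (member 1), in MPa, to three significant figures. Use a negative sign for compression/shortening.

-37.9 MPa

A_1 = 176.7 mm².
Equal strain + equilibrium ⇒ each member carries load in proportion to AE: A₁E₁ = 17850000 N, A₂E₂ = 117600000 N, ΣAE = 135400000 N.
σ₁ = P·E₁/ΣAE = -50800·101000/135400000 = -37.88 MPa.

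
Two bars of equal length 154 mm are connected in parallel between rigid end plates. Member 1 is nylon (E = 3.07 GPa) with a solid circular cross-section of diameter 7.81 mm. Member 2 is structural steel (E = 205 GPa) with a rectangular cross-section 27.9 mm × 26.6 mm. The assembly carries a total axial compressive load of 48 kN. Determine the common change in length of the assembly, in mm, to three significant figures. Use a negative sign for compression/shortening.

A_1 = 47.91 mm².
A_2 = 742.1 mm².
Equal strain + equilibrium ⇒ each member carries load in proportion to AE: A₁E₁ = 147100 N, A₂E₂ = 152100000 N, ΣAE = 152300000 N.
δ = PL/ΣAE = -48000·154/152300000 = -0.04854 mm.

-0.0485 mm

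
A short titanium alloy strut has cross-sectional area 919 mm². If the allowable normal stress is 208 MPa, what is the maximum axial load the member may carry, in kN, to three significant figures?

191 kN

P_max = σ_allow · A = 208 · 919 = 191200 N = 191.2 kN.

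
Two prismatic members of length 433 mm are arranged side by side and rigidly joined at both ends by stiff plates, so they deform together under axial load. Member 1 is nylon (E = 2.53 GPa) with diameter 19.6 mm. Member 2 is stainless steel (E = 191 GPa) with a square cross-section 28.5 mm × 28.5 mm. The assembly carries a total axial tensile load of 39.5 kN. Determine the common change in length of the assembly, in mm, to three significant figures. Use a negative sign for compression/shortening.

0.110 mm

A_1 = 301.7 mm².
A_2 = 812.2 mm².
Equal strain + equilibrium ⇒ each member carries load in proportion to AE: A₁E₁ = 763300 N, A₂E₂ = 155100000 N, ΣAE = 155900000 N.
δ = PL/ΣAE = 39500·433/155900000 = 0.1097 mm.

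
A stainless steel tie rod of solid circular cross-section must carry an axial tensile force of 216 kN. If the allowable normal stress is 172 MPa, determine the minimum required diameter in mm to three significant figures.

Required area A ≥ P/σ_allow = 216000/172 = 1256 mm².
For a solid circular section, d ≥ √(4A/π) = 39.99 mm.

40.0 mm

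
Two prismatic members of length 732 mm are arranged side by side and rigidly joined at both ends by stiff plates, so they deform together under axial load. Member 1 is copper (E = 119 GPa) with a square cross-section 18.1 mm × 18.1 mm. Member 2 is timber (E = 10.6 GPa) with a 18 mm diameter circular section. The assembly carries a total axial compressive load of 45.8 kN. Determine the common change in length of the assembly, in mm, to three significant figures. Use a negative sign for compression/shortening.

-0.804 mm

A_1 = 327.6 mm².
A_2 = 254.5 mm².
Equal strain + equilibrium ⇒ each member carries load in proportion to AE: A₁E₁ = 38990000 N, A₂E₂ = 2697000 N, ΣAE = 41680000 N.
δ = PL/ΣAE = -45800·732/41680000 = -0.8043 mm.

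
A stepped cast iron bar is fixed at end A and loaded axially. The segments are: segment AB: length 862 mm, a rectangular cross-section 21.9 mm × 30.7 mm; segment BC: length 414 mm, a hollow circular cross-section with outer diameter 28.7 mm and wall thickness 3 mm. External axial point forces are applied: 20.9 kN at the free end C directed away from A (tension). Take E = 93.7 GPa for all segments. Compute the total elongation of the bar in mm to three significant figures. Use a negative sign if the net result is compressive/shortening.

Internal axial forces (sectioning from the free end, tension +): N_BC = 20.9 kN, N_AB = 20.9 kN.
A_AB = 672.3 mm².
A_BC = 242.2 mm².
δ_AB = 20900·862/(672.3·93700) = 0.286 mm
δ_BC = 20900·414/(242.2·93700) = 0.3812 mm
δ = Σδ_i = 0.6672 mm.

0.667 mm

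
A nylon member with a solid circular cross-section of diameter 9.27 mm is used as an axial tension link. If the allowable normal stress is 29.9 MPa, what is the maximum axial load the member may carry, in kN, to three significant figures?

A = 67.49 mm².
P_max = σ_allow · A = 29.9 · 67.49 = 2018 N = 2.018 kN.

2.02 kN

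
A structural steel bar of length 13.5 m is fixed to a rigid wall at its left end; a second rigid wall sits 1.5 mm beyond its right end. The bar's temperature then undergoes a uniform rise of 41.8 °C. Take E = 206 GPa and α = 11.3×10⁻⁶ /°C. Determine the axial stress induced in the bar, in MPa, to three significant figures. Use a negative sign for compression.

Free thermal expansion αLΔT = 11.3e-6 · 13500 · 41.8 = 6.377 mm.
The walls engage after the gap closes; constrained expansion = 6.377 − 1.5 = 4.877 mm.
The walls impose strain ε = −(4.877)/13500 = -3.6123e-04; σ = Eε = 206000 · -3.6123e-04 = -74.41 MPa.

-74.4 MPa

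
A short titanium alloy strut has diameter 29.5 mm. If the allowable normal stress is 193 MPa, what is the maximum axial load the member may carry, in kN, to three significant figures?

A = 683.5 mm².
P_max = σ_allow · A = 193 · 683.5 = 131900 N = 131.9 kN.

132 kN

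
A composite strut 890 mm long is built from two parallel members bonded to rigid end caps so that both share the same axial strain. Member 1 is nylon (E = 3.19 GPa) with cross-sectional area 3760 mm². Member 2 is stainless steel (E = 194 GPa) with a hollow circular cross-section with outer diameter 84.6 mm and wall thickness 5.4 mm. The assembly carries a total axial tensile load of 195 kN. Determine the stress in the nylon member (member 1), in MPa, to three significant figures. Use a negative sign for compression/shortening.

A_2 = 1344 mm².
Equal strain + equilibrium ⇒ each member carries load in proportion to AE: A₁E₁ = 11990000 N, A₂E₂ = 260700000 N, ΣAE = 272700000 N.
σ₁ = P·E₁/ΣAE = 195000·3190/272700000 = 2.281 MPa.

2.28 MPa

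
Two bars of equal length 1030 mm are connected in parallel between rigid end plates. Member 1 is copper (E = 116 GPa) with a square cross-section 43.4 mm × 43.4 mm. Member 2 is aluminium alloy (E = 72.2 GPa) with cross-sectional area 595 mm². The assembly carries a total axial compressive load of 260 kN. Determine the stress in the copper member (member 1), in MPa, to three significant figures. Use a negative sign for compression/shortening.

A_1 = 1884 mm².
Equal strain + equilibrium ⇒ each member carries load in proportion to AE: A₁E₁ = 218500000 N, A₂E₂ = 42960000 N, ΣAE = 261500000 N.
σ₁ = P·E₁/ΣAE = -260000·116000/261500000 = -115.4 MPa.

-115 MPa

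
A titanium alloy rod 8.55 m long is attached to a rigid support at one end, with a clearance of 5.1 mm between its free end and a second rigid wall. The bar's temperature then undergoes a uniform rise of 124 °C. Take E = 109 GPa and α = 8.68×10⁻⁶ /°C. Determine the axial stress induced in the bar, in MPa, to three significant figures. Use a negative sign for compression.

Free thermal expansion αLΔT = 8.68e-6 · 8550 · 124 = 9.203 mm.
The walls engage after the gap closes; constrained expansion = 9.203 − 5.1 = 4.103 mm.
The walls impose strain ε = −(4.103)/8550 = -4.7983e-04; σ = Eε = 109000 · -4.7983e-04 = -52.3 MPa.

-52.3 MPa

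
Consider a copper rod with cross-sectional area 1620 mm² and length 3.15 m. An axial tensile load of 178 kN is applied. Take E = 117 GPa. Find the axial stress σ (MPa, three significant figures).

σ = N/A = 178000/1620 = 109.9 MPa.

110 MPa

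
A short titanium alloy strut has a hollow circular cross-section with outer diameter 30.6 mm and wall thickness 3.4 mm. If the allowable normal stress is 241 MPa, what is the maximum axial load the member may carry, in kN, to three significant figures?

70.0 kN

A = 290.5 mm².
P_max = σ_allow · A = 241 · 290.5 = 70020 N = 70.02 kN.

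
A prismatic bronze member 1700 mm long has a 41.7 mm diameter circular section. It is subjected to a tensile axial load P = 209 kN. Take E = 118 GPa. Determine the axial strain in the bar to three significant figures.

0.00130

A = 1366 mm².
σ = N/A = 153 MPa; ε = σ/E = 153/118000 = 1.297e-03.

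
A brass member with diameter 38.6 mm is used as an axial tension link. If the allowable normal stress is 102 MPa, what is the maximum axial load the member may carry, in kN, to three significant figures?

A = 1170 mm².
P_max = σ_allow · A = 102 · 1170 = 119400 N = 119.4 kN.

119 kN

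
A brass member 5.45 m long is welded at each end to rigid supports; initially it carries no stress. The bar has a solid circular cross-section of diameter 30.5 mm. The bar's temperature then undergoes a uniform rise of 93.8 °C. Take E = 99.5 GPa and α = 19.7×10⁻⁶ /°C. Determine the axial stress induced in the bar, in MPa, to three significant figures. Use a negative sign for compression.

Free thermal expansion αLΔT = 19.7e-6 · 5450 · 93.8 = 10.07 mm.
The walls impose strain ε = −(10.07)/5450 = -1.8479e-03; σ = Eε = 99500 · -1.8479e-03 = -183.9 MPa.

-184 MPa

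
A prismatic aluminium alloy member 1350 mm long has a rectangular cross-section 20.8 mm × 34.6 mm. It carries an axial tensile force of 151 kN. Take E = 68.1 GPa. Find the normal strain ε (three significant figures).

0.00308

A = 719.7 mm².
σ = N/A = 209.8 MPa; ε = σ/E = 209.8/68100 = 3.081e-03.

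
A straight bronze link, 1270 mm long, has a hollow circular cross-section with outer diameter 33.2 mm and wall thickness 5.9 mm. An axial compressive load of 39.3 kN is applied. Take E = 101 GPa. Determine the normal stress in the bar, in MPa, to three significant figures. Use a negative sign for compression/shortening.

A = 506 mm².
σ = N/A = -39300/506 = -77.67 MPa.

-77.7 MPa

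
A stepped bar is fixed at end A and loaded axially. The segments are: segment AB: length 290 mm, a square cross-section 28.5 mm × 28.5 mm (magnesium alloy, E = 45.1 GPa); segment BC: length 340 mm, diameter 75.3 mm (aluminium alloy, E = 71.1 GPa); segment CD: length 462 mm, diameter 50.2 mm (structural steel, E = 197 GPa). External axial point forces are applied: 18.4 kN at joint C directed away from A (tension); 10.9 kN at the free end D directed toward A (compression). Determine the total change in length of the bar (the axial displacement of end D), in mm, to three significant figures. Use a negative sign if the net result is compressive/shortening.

0.0545 mm

Internal axial forces (sectioning from the free end, tension +): N_CD = -10.9 kN, N_BC = 7.5 kN, N_AB = 7.5 kN.
A_AB = 812.2 mm².
A_BC = 4453 mm².
A_CD = 1979 mm².
δ_AB = 7500·290/(812.2·45100) = 0.05937 mm
δ_BC = 7500·340/(4453·71100) = 0.008054 mm
δ_CD = -10900·462/(1979·197000) = -0.01292 mm
δ = Σδ_i = 0.05451 mm.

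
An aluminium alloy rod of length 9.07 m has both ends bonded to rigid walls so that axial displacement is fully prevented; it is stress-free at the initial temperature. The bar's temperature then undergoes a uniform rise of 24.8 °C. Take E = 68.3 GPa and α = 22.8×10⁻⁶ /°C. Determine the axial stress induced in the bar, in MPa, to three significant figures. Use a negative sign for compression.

Free thermal expansion αLΔT = 22.8e-6 · 9070 · 24.8 = 5.129 mm.
The walls impose strain ε = −(5.129)/9070 = -5.6544e-04; σ = Eε = 68300 · -5.6544e-04 = -38.62 MPa.

-38.6 MPa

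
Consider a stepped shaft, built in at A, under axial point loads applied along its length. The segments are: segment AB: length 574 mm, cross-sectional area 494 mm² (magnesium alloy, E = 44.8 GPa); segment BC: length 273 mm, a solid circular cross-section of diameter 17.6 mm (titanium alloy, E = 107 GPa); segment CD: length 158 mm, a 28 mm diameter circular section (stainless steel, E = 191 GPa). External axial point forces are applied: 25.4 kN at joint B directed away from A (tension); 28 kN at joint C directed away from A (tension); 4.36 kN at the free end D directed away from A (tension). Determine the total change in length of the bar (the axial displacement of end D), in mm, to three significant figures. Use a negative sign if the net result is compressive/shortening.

1.84 mm

Internal axial forces (sectioning from the free end, tension +): N_CD = 4.36 kN, N_BC = 32.36 kN, N_AB = 57.76 kN.
A_BC = 243.3 mm².
A_CD = 615.8 mm².
δ_AB = 57760·574/(494·44800) = 1.498 mm
δ_BC = 32360·273/(243.3·107000) = 0.3394 mm
δ_CD = 4360·158/(615.8·191000) = 0.005857 mm
δ = Σδ_i = 1.843 mm.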